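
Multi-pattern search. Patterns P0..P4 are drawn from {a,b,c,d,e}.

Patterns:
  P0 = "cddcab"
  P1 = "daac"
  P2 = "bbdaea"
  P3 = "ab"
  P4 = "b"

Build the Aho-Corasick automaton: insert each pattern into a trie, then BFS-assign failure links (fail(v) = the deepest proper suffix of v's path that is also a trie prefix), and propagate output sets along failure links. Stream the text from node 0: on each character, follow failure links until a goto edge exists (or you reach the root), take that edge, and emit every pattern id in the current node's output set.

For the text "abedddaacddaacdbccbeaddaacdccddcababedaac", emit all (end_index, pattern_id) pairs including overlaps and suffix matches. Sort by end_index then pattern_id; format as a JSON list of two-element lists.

Build automaton:
Trie nodes:
  n0 'ε': a→17 b→11 c→1 d→7
  n1 'c': d→2
  n2 'cd': d→3
  n3 'cdd': c→4
  n4 'cddc': a→5
  n5 'cddca': b→6
  n6 'cddcab': ·  [P0 ends]
  n7 'd': a→8
  n8 'da': a→9
  n9 'daa': c→10
  n10 'daac': ·  [P1 ends]
  n11 'b': b→12  [P4 ends]
  n12 'bb': d→13
  n13 'bbd': a→14
  n14 'bbda': e→15
  n15 'bbdae': a→16
  n16 'bbdaea': ·  [P2 ends]
  n17 'a': b→18
  n18 'ab': ·  [P3 ends]

BFS fail/out derivation:
  fail(1) 'c': from fail(0)=0 chase 'c': 0 ⇒ 0;  out=∅∪out(0)=∅
  fail(7) 'd': from fail(0)=0 chase 'd': 0 ⇒ 0;  out=∅∪out(0)=∅
  fail(11) 'b': from fail(0)=0 chase 'b': 0 ⇒ 0;  out={4}∪out(0)={4}
  fail(17) 'a': from fail(0)=0 chase 'a': 0 ⇒ 0;  out=∅∪out(0)=∅
  fail(2) 'cd': from fail(1)=0 chase 'd': 0 ⇒ 7;  out=∅∪out(7)=∅
  fail(8) 'da': from fail(7)=0 chase 'a': 0 ⇒ 17;  out=∅∪out(17)=∅
  fail(12) 'bb': from fail(11)=0 chase 'b': 0 ⇒ 11;  out=∅∪out(11)={4}
  fail(18) 'ab': from fail(17)=0 chase 'b': 0 ⇒ 11;  out={3}∪out(11)={3,4}
  fail(3) 'cdd': from fail(2)=7 chase 'd': 7→0 ⇒ 7;  out=∅∪out(7)=∅
  fail(9) 'daa': from fail(8)=17 chase 'a': 17→0 ⇒ 17;  out=∅∪out(17)=∅
  fail(13) 'bbd': from fail(12)=11 chase 'd': 11→0 ⇒ 7;  out=∅∪out(7)=∅
  fail(4) 'cddc': from fail(3)=7 chase 'c': 7→0 ⇒ 1;  out=∅∪out(1)=∅
  fail(10) 'daac': from fail(9)=17 chase 'c': 17→0 ⇒ 1;  out={1}∪out(1)={1}
  fail(14) 'bbda': from fail(13)=7 chase 'a': 7 ⇒ 8;  out=∅∪out(8)=∅
  fail(5) 'cddca': from fail(4)=1 chase 'a': 1→0 ⇒ 17;  out=∅∪out(17)=∅
  fail(15) 'bbdae': from fail(14)=8 chase 'e': 8→17→0 ⇒ 0;  out=∅∪out(0)=∅
  fail(6) 'cddcab': from fail(5)=17 chase 'b': 17 ⇒ 18;  out={0}∪out(18)={0,3,4}
  fail(16) 'bbdaea': from fail(15)=0 chase 'a': 0 ⇒ 17;  out={2}∪out(17)={2}

Scan:
[0] read 'a'  n0⇒n17
[1] read 'b'  n17⇒n18  emit P3@[0:1],P4@[1:1]
[2] read 'e'  n18⇒n0 (fail-walked)
[3] read 'd'  n0⇒n7
[4] read 'd'  n7⇒n7 (fail-walked)
[5] read 'd'  n7⇒n7 (fail-walked)
[6] read 'a'  n7⇒n8
[7] read 'a'  n8⇒n9
[8] read 'c'  n9⇒n10  emit P1@[5:8]
[9] read 'd'  n10⇒n2 (fail-walked)
[10] read 'd'  n2⇒n3
[11] read 'a'  n3⇒n8 (fail-walked)
[12] read 'a'  n8⇒n9
[13] read 'c'  n9⇒n10  emit P1@[10:13]
[14] read 'd'  n10⇒n2 (fail-walked)
[15] read 'b'  n2⇒n11 (fail-walked)  emit P4@[15:15]
[16] read 'c'  n11⇒n1 (fail-walked)
[17] read 'c'  n1⇒n1 (fail-walked)
[18] read 'b'  n1⇒n11 (fail-walked)  emit P4@[18:18]
[19] read 'e'  n11⇒n0 (fail-walked)
[20] read 'a'  n0⇒n17
[21] read 'd'  n17⇒n7 (fail-walked)
[22] read 'd'  n7⇒n7 (fail-walked)
[23] read 'a'  n7⇒n8
[24] read 'a'  n8⇒n9
[25] read 'c'  n9⇒n10  emit P1@[22:25]
[26] read 'd'  n10⇒n2 (fail-walked)
[27] read 'c'  n2⇒n1 (fail-walked)
[28] read 'c'  n1⇒n1 (fail-walked)
[29] read 'd'  n1⇒n2
[30] read 'd'  n2⇒n3
[31] read 'c'  n3⇒n4
[32] read 'a'  n4⇒n5
[33] read 'b'  n5⇒n6  emit P0@[28:33],P3@[32:33],P4@[33:33]
[34] read 'a'  n6⇒n17 (fail-walked)
[35] read 'b'  n17⇒n18  emit P3@[34:35],P4@[35:35]
[36] read 'e'  n18⇒n0 (fail-walked)
[37] read 'd'  n0⇒n7
[38] read 'a'  n7⇒n8
[39] read 'a'  n8⇒n9
[40] read 'c'  n9⇒n10  emit P1@[37:40]

All matches (sorted): [[1,3],[1,4],[8,1],[13,1],[15,4],[18,4],[25,1],[33,0],[33,3],[33,4],[35,3],[35,4],[40,1]]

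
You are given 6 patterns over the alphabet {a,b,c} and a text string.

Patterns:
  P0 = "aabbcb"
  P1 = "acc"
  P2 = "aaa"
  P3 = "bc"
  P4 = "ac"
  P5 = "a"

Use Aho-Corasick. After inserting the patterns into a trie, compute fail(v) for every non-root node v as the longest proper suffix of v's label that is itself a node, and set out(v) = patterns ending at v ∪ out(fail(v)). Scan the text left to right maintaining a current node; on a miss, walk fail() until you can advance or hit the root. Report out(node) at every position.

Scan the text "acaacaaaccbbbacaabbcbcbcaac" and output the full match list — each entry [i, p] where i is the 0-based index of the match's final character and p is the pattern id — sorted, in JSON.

Construct AC machine:
Trie (insert patterns):
  n0 'ε': a→1 b→10
  n1 'a': a→2 c→7  ←P5
  n2 'aa': a→9 b→3
  n3 'aab': b→4
  n4 'aabb': c→5
  n5 'aabbc': b→6
  n6 'aabbcb': ·  ←P0
  n7 'ac': c→8  ←P4
  n8 'acc': ·  ←P1
  n9 'aaa': ·  ←P2
  n10 'b': c→11
  n11 'bc': ·  ←P3

Failure links (BFS by depth):
  fail(1) 'a': from fail(0)=0 chase 'a': 0 ⇒ 0;  out={5}∪out(0)={5}
  fail(10) 'b': from fail(0)=0 chase 'b': 0 ⇒ 0;  out=∅∪out(0)=∅
  fail(2) 'aa': from fail(1)=0 chase 'a': 0 ⇒ 1;  out=∅∪out(1)={5}
  fail(7) 'ac': from fail(1)=0 chase 'c': 0 ⇒ 0;  out={4}∪out(0)={4}
  fail(11) 'bc': from fail(10)=0 chase 'c': 0 ⇒ 0;  out={3}∪out(0)={3}
  fail(3) 'aab': from fail(2)=1 chase 'b': 1→0 ⇒ 10;  out=∅∪out(10)=∅
  fail(8) 'acc': from fail(7)=0 chase 'c': 0 ⇒ 0;  out={1}∪out(0)={1}
  fail(9) 'aaa': from fail(2)=1 chase 'a': 1 ⇒ 2;  out={2}∪out(2)={2,5}
  fail(4) 'aabb': from fail(3)=10 chase 'b': 10→0 ⇒ 10;  out=∅∪out(10)=∅
  fail(5) 'aabbc': from fail(4)=10 chase 'c': 10 ⇒ 11;  out=∅∪out(11)={3}
  fail(6) 'aabbcb': from fail(5)=11 chase 'b': 11→0 ⇒ 10;  out={0}∪out(10)={0}

Text stream:
i=0 'a': node 0→1  → match P5@[0:0]
i=1 'c': node 1→7  → match P4@[0:1]
i=2 'a': node 7→1 (fail-walked)  → match P5@[2:2]
i=3 'a': node 1→2  → match P5@[3:3]
i=4 'c': node 2→7 (fail-walked)  → match P4@[3:4]
i=5 'a': node 7→1 (fail-walked)  → match P5@[5:5]
i=6 'a': node 1→2  → match P5@[6:6]
i=7 'a': node 2→9  → match P2@[5:7],P5@[7:7]
i=8 'c': node 9→7 (fail-walked)  → match P4@[7:8]
i=9 'c': node 7→8  → match P1@[7:9]
i=10 'b': node 8→10 (fail-walked)
i=11 'b': node 10→10 (fail-walked)
i=12 'b': node 10→10 (fail-walked)
i=13 'a': node 10→1 (fail-walked)  → match P5@[13:13]
i=14 'c': node 1→7  → match P4@[13:14]
i=15 'a': node 7→1 (fail-walked)  → match P5@[15:15]
i=16 'a': node 1→2  → match P5@[16:16]
i=17 'b': node 2→3
i=18 'b': node 3→4
i=19 'c': node 4→5  → match P3@[18:19]
i=20 'b': node 5→6  → match P0@[15:20]
i=21 'c': node 6→11 (fail-walked)  → match P3@[20:21]
i=22 'b': node 11→10 (fail-walked)
i=23 'c': node 10→11  → match P3@[22:23]
i=24 'a': node 11→1 (fail-walked)  → match P5@[24:24]
i=25 'a': node 1→2  → match P5@[25:25]
i=26 'c': node 2→7 (fail-walked)  → match P4@[25:26]

All matches (sorted): [[0,5],[1,4],[2,5],[3,5],[4,4],[5,5],[6,5],[7,2],[7,5],[8,4],[9,1],[13,5],[14,4],[15,5],[16,5],[19,3],[20,0],[21,3],[23,3],[24,5],[25,5],[26,4]]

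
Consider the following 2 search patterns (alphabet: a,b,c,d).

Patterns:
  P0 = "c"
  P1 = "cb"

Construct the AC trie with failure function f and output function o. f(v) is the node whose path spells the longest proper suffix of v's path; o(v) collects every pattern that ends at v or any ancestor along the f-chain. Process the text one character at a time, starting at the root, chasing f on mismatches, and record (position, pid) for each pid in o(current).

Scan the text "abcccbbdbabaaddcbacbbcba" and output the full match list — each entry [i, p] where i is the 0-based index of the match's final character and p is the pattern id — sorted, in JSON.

Build:
Trie nodes:
  0='ε' goto c→1
  1='c' goto b→2  [P0 ends]
  2='cb' goto ·  [P1 ends]

Failure links (BFS by depth):
  n1('c'): parent n0 fail=0; on 'c' 0 → fail=0;  out {0}∪∅={0}
  n2('cb'): parent n1 fail=0; on 'b' 0 → fail=0;  out {1}∪∅={1}

Scan:
i=0 'a': node 0→0
i=1 'b': node 0→0
i=2 'c': node 0→1  emit P0@[2:2]
i=3 'c': node 1→1 (via fail)  emit P0@[3:3]
i=4 'c': node 1→1 (via fail)  emit P0@[4:4]
i=5 'b': node 1→2  emit P1@[4:5]
i=6 'b': node 2→0 (via fail)
i=7 'd': node 0→0
i=8 'b': node 0→0
i=9 'a': node 0→0
i=10 'b': node 0→0
i=11 'a': node 0→0
i=12 'a': node 0→0
i=13 'd': node 0→0
i=14 'd': node 0→0
i=15 'c': node 0→1  emit P0@[15:15]
i=16 'b': node 1→2  emit P1@[15:16]
i=17 'a': node 2→0 (via fail)
i=18 'c': node 0→1  emit P0@[18:18]
i=19 'b': node 1→2  emit P1@[18:19]
i=20 'b': node 2→0 (via fail)
i=21 'c': node 0→1  emit P0@[21:21]
i=22 'b': node 1→2  emit P1@[21:22]
i=23 'a': node 2→0 (via fail)

Result: [[2,0],[3,0],[4,0],[5,1],[15,0],[16,1],[18,0],[19,1],[21,0],[22,1]]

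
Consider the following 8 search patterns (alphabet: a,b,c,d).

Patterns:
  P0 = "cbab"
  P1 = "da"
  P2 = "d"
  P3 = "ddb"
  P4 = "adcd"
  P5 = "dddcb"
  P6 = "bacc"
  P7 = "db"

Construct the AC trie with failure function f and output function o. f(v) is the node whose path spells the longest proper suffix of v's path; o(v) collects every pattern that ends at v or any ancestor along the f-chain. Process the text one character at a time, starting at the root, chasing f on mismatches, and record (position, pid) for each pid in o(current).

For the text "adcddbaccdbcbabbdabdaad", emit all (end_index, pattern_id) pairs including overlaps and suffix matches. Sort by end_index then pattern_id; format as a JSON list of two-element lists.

Construct AC machine:
Trie (insert patterns):
  0='ε' goto a→9 b→16 c→1 d→5
  1='c' goto b→2
  2='cb' goto a→3
  3='cba' goto b→4
  4='cbab' goto ·  [P0 ends]
  5='d' goto a→6 b→20 d→7  [P2 ends]
  6='da' goto ·  [P1 ends]
  7='dd' goto b→8 d→13
  8='ddb' goto ·  [P3 ends]
  9='a' goto d→10
  10='ad' goto c→11
  11='adc' goto d→12
  12='adcd' goto ·  [P4 ends]
  13='ddd' goto c→14
  14='dddc' goto b→15
  15='dddcb' goto ·  [P5 ends]
  16='b' goto a→17
  17='ba' goto c→18
  18='bac' goto c→19
  19='bacc' goto ·  [P6 ends]
  20='db' goto ·  [P7 ends]

Failure links (BFS by depth):
  n1('c'): parent n0 fail=0; on 'c' 0 → fail=0;  out ∅∪∅=∅
  n5('d'): parent n0 fail=0; on 'd' 0 → fail=0;  out {2}∪∅={2}
  n9('a'): parent n0 fail=0; on 'a' 0 → fail=0;  out ∅∪∅=∅
  n16('b'): parent n0 fail=0; on 'b' 0 → fail=0;  out ∅∪∅=∅
  n2('cb'): parent n1 fail=0; on 'b' 0 → fail=16;  out ∅∪∅=∅
  n6('da'): parent n5 fail=0; on 'a' 0 → fail=9;  out {1}∪∅={1}
  n7('dd'): parent n5 fail=0; on 'd' 0 → fail=5;  out ∅∪{2}={2}
  n10('ad'): parent n9 fail=0; on 'd' 0 → fail=5;  out ∅∪{2}={2}
  n17('ba'): parent n16 fail=0; on 'a' 0 → fail=9;  out ∅∪∅=∅
  n20('db'): parent n5 fail=0; on 'b' 0 → fail=16;  out {7}∪∅={7}
  n3('cba'): parent n2 fail=16; on 'a' 16 → fail=17;  out ∅∪∅=∅
  n8('ddb'): parent n7 fail=5; on 'b' 5 → fail=20;  out {3}∪{7}={3,7}
  n11('adc'): parent n10 fail=5; on 'c' 5→0 → fail=1;  out ∅∪∅=∅
  n13('ddd'): parent n7 fail=5; on 'd' 5 → fail=7;  out ∅∪{2}={2}
  n18('bac'): parent n17 fail=9; on 'c' 9→0 → fail=1;  out ∅∪∅=∅
  n4('cbab'): parent n3 fail=17; on 'b' 17→9→0 → fail=16;  out {0}∪∅={0}
  n12('adcd'): parent n11 fail=1; on 'd' 1→0 → fail=5;  out {4}∪{2}={2,4}
  n14('dddc'): parent n13 fail=7; on 'c' 7→5→0 → fail=1;  out ∅∪∅=∅
  n19('bacc'): parent n18 fail=1; on 'c' 1→0 → fail=1;  out {6}∪∅={6}
  n15('dddcb'): parent n14 fail=1; on 'b' 1 → fail=2;  out {5}∪∅={5}

Scan:
[0] read 'a'  n0⇒n9
[1] read 'd'  n9⇒n10  → match P2@[1:1]
[2] read 'c'  n10⇒n11
[3] read 'd'  n11⇒n12  → match P2@[3:3],P4@[0:3]
[4] read 'd'  n12⇒n7 ·f  → match P2@[4:4]
[5] read 'b'  n7⇒n8  → match P3@[3:5],P7@[4:5]
[6] read 'a'  n8⇒n17 ·f
[7] read 'c'  n17⇒n18
[8] read 'c'  n18⇒n19  → match P6@[5:8]
[9] read 'd'  n19⇒n5 ·f  → match P2@[9:9]
[10] read 'b'  n5⇒n20  → match P7@[9:10]
[11] read 'c'  n20⇒n1 ·f
[12] read 'b'  n1⇒n2
[13] read 'a'  n2⇒n3
[14] read 'b'  n3⇒n4  → match P0@[11:14]
[15] read 'b'  n4⇒n16 ·f
[16] read 'd'  n16⇒n5 ·f  → match P2@[16:16]
[17] read 'a'  n5⇒n6  → match P1@[16:17]
[18] read 'b'  n6⇒n16 ·f
[19] read 'd'  n16⇒n5 ·f  → match P2@[19:19]
[20] read 'a'  n5⇒n6  → match P1@[19:20]
[21] read 'a'  n6⇒n9 ·f
[22] read 'd'  n9⇒n10  → match P2@[22:22]

All matches (sorted): [[1,2],[3,2],[3,4],[4,2],[5,3],[5,7],[8,6],[9,2],[10,7],[14,0],[16,2],[17,1],[19,2],[20,1],[22,2]]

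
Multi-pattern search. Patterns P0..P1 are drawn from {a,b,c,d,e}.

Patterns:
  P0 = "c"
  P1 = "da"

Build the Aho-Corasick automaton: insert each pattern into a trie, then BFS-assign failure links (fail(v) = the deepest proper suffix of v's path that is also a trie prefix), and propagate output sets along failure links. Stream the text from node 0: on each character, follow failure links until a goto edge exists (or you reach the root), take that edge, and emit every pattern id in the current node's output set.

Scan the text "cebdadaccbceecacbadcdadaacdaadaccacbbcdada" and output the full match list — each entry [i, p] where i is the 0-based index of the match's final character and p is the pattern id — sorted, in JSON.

Build:
Trie nodes:
  n0 'ε': c→1 d→2
  n1 'c': ·  ←P0
  n2 'd': a→3
  n3 'da': ·  ←P1

BFS fail/out derivation:
  n1('c'): parent n0 fail=0; on 'c' 0 → fail=0;  out {0}∪∅={0}
  n2('d'): parent n0 fail=0; on 'd' 0 → fail=0;  out ∅∪∅=∅
  n3('da'): parent n2 fail=0; on 'a' 0 → fail=0;  out {1}∪∅={1}

Scan:
pos 0 'c': at 1  emit P0@[0:0]
pos 1 'e': at 0 (via fail)
pos 2 'b': at 0
pos 3 'd': at 2
pos 4 'a': at 3  emit P1@[3:4]
pos 5 'd': at 2 (via fail)
pos 6 'a': at 3  emit P1@[5:6]
pos 7 'c': at 1 (via fail)  emit P0@[7:7]
pos 8 'c': at 1 (via fail)  emit P0@[8:8]
pos 9 'b': at 0 (via fail)
pos 10 'c': at 1  emit P0@[10:10]
pos 11 'e': at 0 (via fail)
pos 12 'e': at 0
pos 13 'c': at 1  emit P0@[13:13]
pos 14 'a': at 0 (via fail)
pos 15 'c': at 1  emit P0@[15:15]
pos 16 'b': at 0 (via fail)
pos 17 'a': at 0
pos 18 'd': at 2
pos 19 'c': at 1 (via fail)  emit P0@[19:19]
pos 20 'd': at 2 (via fail)
pos 21 'a': at 3  emit P1@[20:21]
pos 22 'd': at 2 (via fail)
pos 23 'a': at 3  emit P1@[22:23]
pos 24 'a': at 0 (via fail)
pos 25 'c': at 1  emit P0@[25:25]
pos 26 'd': at 2 (via fail)
pos 27 'a': at 3  emit P1@[26:27]
pos 28 'a': at 0 (via fail)
pos 29 'd': at 2
pos 30 'a': at 3  emit P1@[29:30]
pos 31 'c': at 1 (via fail)  emit P0@[31:31]
pos 32 'c': at 1 (via fail)  emit P0@[32:32]
pos 33 'a': at 0 (via fail)
pos 34 'c': at 1  emit P0@[34:34]
pos 35 'b': at 0 (via fail)
pos 36 'b': at 0
pos 37 'c': at 1  emit P0@[37:37]
pos 38 'd': at 2 (via fail)
pos 39 'a': at 3  emit P1@[38:39]
pos 40 'd': at 2 (via fail)
pos 41 'a': at 3  emit P1@[40:41]

Result: [[0,0],[4,1],[6,1],[7,0],[8,0],[10,0],[13,0],[15,0],[19,0],[21,1],[23,1],[25,0],[27,1],[30,1],[31,0],[32,0],[34,0],[37,0],[39,1],[41,1]]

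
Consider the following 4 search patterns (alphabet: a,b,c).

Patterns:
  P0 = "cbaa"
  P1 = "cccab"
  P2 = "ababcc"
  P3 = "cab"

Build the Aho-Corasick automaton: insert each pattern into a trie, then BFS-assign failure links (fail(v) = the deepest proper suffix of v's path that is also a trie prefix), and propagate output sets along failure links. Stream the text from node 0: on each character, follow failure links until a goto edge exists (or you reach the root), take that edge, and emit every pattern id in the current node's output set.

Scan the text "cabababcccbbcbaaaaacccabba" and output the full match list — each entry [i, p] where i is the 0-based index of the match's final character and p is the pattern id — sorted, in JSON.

Build:
Trie (insert patterns):
  0='ε' goto a→9 c→1
  1='c' goto a→15 b→2 c→5
  2='cb' goto a→3
  3='cba' goto a→4
  4='cbaa' goto ·  ←P0
  5='cc' goto c→6
  6='ccc' goto a→7
  7='ccca' goto b→8
  8='cccab' goto ·  ←P1
  9='a' goto b→10
  10='ab' goto a→11
  11='aba' goto b→12
  12='abab' goto c→13
  13='ababc' goto c→14
  14='ababcc' goto ·  ←P2
  15='ca' goto b→16
  16='cab' goto ·  ←P3

BFS fail/out derivation:
  fail(1) 'c': from fail(0)=0 chase 'c': 0 ⇒ 0;  out=∅∪out(0)=∅
  fail(9) 'a': from fail(0)=0 chase 'a': 0 ⇒ 0;  out=∅∪out(0)=∅
  fail(2) 'cb': from fail(1)=0 chase 'b': 0 ⇒ 0;  out=∅∪out(0)=∅
  fail(5) 'cc': from fail(1)=0 chase 'c': 0 ⇒ 1;  out=∅∪out(1)=∅
  fail(10) 'ab': from fail(9)=0 chase 'b': 0 ⇒ 0;  out=∅∪out(0)=∅
  fail(15) 'ca': from fail(1)=0 chase 'a': 0 ⇒ 9;  out=∅∪out(9)=∅
  fail(3) 'cba': from fail(2)=0 chase 'a': 0 ⇒ 9;  out=∅∪out(9)=∅
  fail(6) 'ccc': from fail(5)=1 chase 'c': 1 ⇒ 5;  out=∅∪out(5)=∅
  fail(11) 'aba': from fail(10)=0 chase 'a': 0 ⇒ 9;  out=∅∪out(9)=∅
  fail(16) 'cab': from fail(15)=9 chase 'b': 9 ⇒ 10;  out={3}∪out(10)={3}
  fail(4) 'cbaa': from fail(3)=9 chase 'a': 9→0 ⇒ 9;  out={0}∪out(9)={0}
  fail(7) 'ccca': from fail(6)=5 chase 'a': 5→1 ⇒ 15;  out=∅∪out(15)=∅
  fail(12) 'abab': from fail(11)=9 chase 'b': 9 ⇒ 10;  out=∅∪out(10)=∅
  fail(8) 'cccab': from fail(7)=15 chase 'b': 15 ⇒ 16;  out={1}∪out(16)={1,3}
  fail(13) 'ababc': from fail(12)=10 chase 'c': 10→0 ⇒ 1;  out=∅∪out(1)=∅
  fail(14) 'ababcc': from fail(13)=1 chase 'c': 1 ⇒ 5;  out={2}∪out(5)={2}

Run:
[0] read 'c'  n0⇒n1
[1] read 'a'  n1⇒n15
[2] read 'b'  n15⇒n16  emit P3@[0:2]
[3] read 'a'  n16⇒n11 ·f
[4] read 'b'  n11⇒n12
[5] read 'a'  n12⇒n11 ·f
[6] read 'b'  n11⇒n12
[7] read 'c'  n12⇒n13
[8] read 'c'  n13⇒n14  emit P2@[3:8]
[9] read 'c'  n14⇒n6 ·f
[10] read 'b'  n6⇒n2 ·f
[11] read 'b'  n2⇒n0 ·f
[12] read 'c'  n0⇒n1
[13] read 'b'  n1⇒n2
[14] read 'a'  n2⇒n3
[15] read 'a'  n3⇒n4  emit P0@[12:15]
[16] read 'a'  n4⇒n9 ·f
[17] read 'a'  n9⇒n9 ·f
[18] read 'a'  n9⇒n9 ·f
[19] read 'c'  n9⇒n1 ·f
[20] read 'c'  n1⇒n5
[21] read 'c'  n5⇒n6
[22] read 'a'  n6⇒n7
[23] read 'b'  n7⇒n8  emit P1@[19:23],P3@[21:23]
[24] read 'b'  n8⇒n0 ·f
[25] read 'a'  n0⇒n9

Result: [[2,3],[8,2],[15,0],[23,1],[23,3]]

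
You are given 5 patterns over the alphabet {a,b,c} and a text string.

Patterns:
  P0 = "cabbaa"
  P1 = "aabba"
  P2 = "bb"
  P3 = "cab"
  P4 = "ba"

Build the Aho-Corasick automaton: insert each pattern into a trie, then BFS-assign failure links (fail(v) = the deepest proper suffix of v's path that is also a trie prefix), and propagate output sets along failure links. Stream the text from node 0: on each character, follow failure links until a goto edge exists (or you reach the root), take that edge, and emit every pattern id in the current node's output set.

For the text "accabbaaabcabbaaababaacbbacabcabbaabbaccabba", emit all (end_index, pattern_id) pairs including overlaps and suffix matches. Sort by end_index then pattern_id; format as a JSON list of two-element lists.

Build:
Trie nodes:
  0='ε' goto a→7 b→12 c→1
  1='c' goto a→2
  2='ca' goto b→3
  3='cab' goto b→4  [P3 ends]
  4='cabb' goto a→5
  5='cabba' goto a→6
  6='cabbaa' goto ·  [P0 ends]
  7='a' goto a→8
  8='aa' goto b→9
  9='aab' goto b→10
  10='aabb' goto a→11
  11='aabba' goto ·  [P1 ends]
  12='b' goto a→14 b→13
  13='bb' goto ·  [P2 ends]
  14='ba' goto ·  [P4 ends]

BFS fail/out derivation:
  fail(1) 'c': from fail(0)=0 chase 'c': 0 ⇒ 0;  out=∅∪out(0)=∅
  fail(7) 'a': from fail(0)=0 chase 'a': 0 ⇒ 0;  out=∅∪out(0)=∅
  fail(12) 'b': from fail(0)=0 chase 'b': 0 ⇒ 0;  out=∅∪out(0)=∅
  fail(2) 'ca': from fail(1)=0 chase 'a': 0 ⇒ 7;  out=∅∪out(7)=∅
  fail(8) 'aa': from fail(7)=0 chase 'a': 0 ⇒ 7;  out=∅∪out(7)=∅
  fail(13) 'bb': from fail(12)=0 chase 'b': 0 ⇒ 12;  out={2}∪out(12)={2}
  fail(14) 'ba': from fail(12)=0 chase 'a': 0 ⇒ 7;  out={4}∪out(7)={4}
  fail(3) 'cab': from fail(2)=7 chase 'b': 7→0 ⇒ 12;  out={3}∪out(12)={3}
  fail(9) 'aab': from fail(8)=7 chase 'b': 7→0 ⇒ 12;  out=∅∪out(12)=∅
  fail(4) 'cabb': from fail(3)=12 chase 'b': 12 ⇒ 13;  out=∅∪out(13)={2}
  fail(10) 'aabb': from fail(9)=12 chase 'b': 12 ⇒ 13;  out=∅∪out(13)={2}
  fail(5) 'cabba': from fail(4)=13 chase 'a': 13→12 ⇒ 14;  out=∅∪out(14)={4}
  fail(11) 'aabba': from fail(10)=13 chase 'a': 13→12 ⇒ 14;  out={1}∪out(14)={1,4}
  fail(6) 'cabbaa': from fail(5)=14 chase 'a': 14→7 ⇒ 8;  out={0}∪out(8)={0}

Text stream:
[0] read 'a'  n0⇒n7
[1] read 'c'  n7⇒n1 (fail-walked)
[2] read 'c'  n1⇒n1 (fail-walked)
[3] read 'a'  n1⇒n2
[4] read 'b'  n2⇒n3  ** P3@[2:4]
[5] read 'b'  n3⇒n4  ** P2@[4:5]
[6] read 'a'  n4⇒n5  ** P4@[5:6]
[7] read 'a'  n5⇒n6  ** P0@[2:7]
[8] read 'a'  n6⇒n8 (fail-walked)
[9] read 'b'  n8⇒n9
[10] read 'c'  n9⇒n1 (fail-walked)
[11] read 'a'  n1⇒n2
[12] read 'b'  n2⇒n3  ** P3@[10:12]
[13] read 'b'  n3⇒n4  ** P2@[12:13]
[14] read 'a'  n4⇒n5  ** P4@[13:14]
[15] read 'a'  n5⇒n6  ** P0@[10:15]
[16] read 'a'  n6⇒n8 (fail-walked)
[17] read 'b'  n8⇒n9
[18] read 'a'  n9⇒n14 (fail-walked)  ** P4@[17:18]
[19] read 'b'  n14⇒n12 (fail-walked)
[20] read 'a'  n12⇒n14  ** P4@[19:20]
[21] read 'a'  n14⇒n8 (fail-walked)
[22] read 'c'  n8⇒n1 (fail-walked)
[23] read 'b'  n1⇒n12 (fail-walked)
[24] read 'b'  n12⇒n13  ** P2@[23:24]
[25] read 'a'  n13⇒n14 (fail-walked)  ** P4@[24:25]
[26] read 'c'  n14⇒n1 (fail-walked)
[27] read 'a'  n1⇒n2
[28] read 'b'  n2⇒n3  ** P3@[26:28]
[29] read 'c'  n3⇒n1 (fail-walked)
[30] read 'a'  n1⇒n2
[31] read 'b'  n2⇒n3  ** P3@[29:31]
[32] read 'b'  n3⇒n4  ** P2@[31:32]
[33] read 'a'  n4⇒n5  ** P4@[32:33]
[34] read 'a'  n5⇒n6  ** P0@[29:34]
[35] read 'b'  n6⇒n9 (fail-walked)
[36] read 'b'  n9⇒n10  ** P2@[35:36]
[37] read 'a'  n10⇒n11  ** P1@[33:37],P4@[36:37]
[38] read 'c'  n11⇒n1 (fail-walked)
[39] read 'c'  n1⇒n1 (fail-walked)
[40] read 'a'  n1⇒n2
[41] read 'b'  n2⇒n3  ** P3@[39:41]
[42] read 'b'  n3⇒n4  ** P2@[41:42]
[43] read 'a'  n4⇒n5  ** P4@[42:43]

Result: [[4,3],[5,2],[6,4],[7,0],[12,3],[13,2],[14,4],[15,0],[18,4],[20,4],[24,2],[25,4],[28,3],[31,3],[32,2],[33,4],[34,0],[36,2],[37,1],[37,4],[41,3],[42,2],[43,4]]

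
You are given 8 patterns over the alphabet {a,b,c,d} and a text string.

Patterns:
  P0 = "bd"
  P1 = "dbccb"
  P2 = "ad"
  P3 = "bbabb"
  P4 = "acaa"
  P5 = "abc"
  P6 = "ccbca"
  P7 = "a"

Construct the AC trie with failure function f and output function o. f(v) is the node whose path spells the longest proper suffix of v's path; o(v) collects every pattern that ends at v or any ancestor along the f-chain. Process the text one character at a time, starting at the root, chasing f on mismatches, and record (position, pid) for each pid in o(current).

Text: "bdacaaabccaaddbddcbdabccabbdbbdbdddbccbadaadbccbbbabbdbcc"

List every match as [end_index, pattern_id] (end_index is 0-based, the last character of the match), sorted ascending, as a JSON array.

Build:
Trie (insert patterns):
  n0 'ε': a→8 b→1 c→19 d→3
  n1 'b': b→10 d→2
  n2 'bd': ·  ←P0
  n3 'd': b→4
  n4 'db': c→5
  n5 'dbc': c→6
  n6 'dbcc': b→7
  n7 'dbccb': ·  ←P1
  n8 'a': b→17 c→14 d→9  ←P7
  n9 'ad': ·  ←P2
  n10 'bb': a→11
  n11 'bba': b→12
  n12 'bbab': b→13
  n13 'bbabb': ·  ←P3
  n14 'ac': a→15
  n15 'aca': a→16
  n16 'acaa': ·  ←P4
  n17 'ab': c→18
  n18 'abc': ·  ←P5
  n19 'c': c→20
  n20 'cc': b→21
  n21 'ccb': c→22
  n22 'ccbc': a→23
  n23 'ccbca': ·  ←P6

Failure links (BFS by depth):
  n1('b'): parent n0 fail=0; on 'b' 0 → fail=0;  out ∅∪∅=∅
  n3('d'): parent n0 fail=0; on 'd' 0 → fail=0;  out ∅∪∅=∅
  n8('a'): parent n0 fail=0; on 'a' 0 → fail=0;  out {7}∪∅={7}
  n19('c'): parent n0 fail=0; on 'c' 0 → fail=0;  out ∅∪∅=∅
  n2('bd'): parent n1 fail=0; on 'd' 0 → fail=3;  out {0}∪∅={0}
  n4('db'): parent n3 fail=0; on 'b' 0 → fail=1;  out ∅∪∅=∅
  n9('ad'): parent n8 fail=0; on 'd' 0 → fail=3;  out {2}∪∅={2}
  n10('bb'): parent n1 fail=0; on 'b' 0 → fail=1;  out ∅∪∅=∅
  n14('ac'): parent n8 fail=0; on 'c' 0 → fail=19;  out ∅∪∅=∅
  n17('ab'): parent n8 fail=0; on 'b' 0 → fail=1;  out ∅∪∅=∅
  n20('cc'): parent n19 fail=0; on 'c' 0 → fail=19;  out ∅∪∅=∅
  n5('dbc'): parent n4 fail=1; on 'c' 1→0 → fail=19;  out ∅∪∅=∅
  n11('bba'): parent n10 fail=1; on 'a' 1→0 → fail=8;  out ∅∪{7}={7}
  n15('aca'): parent n14 fail=19; on 'a' 19→0 → fail=8;  out ∅∪{7}={7}
  n18('abc'): parent n17 fail=1; on 'c' 1→0 → fail=19;  out {5}∪∅={5}
  n21('ccb'): parent n20 fail=19; on 'b' 19→0 → fail=1;  out ∅∪∅=∅
  n6('dbcc'): parent n5 fail=19; on 'c' 19 → fail=20;  out ∅∪∅=∅
  n12('bbab'): parent n11 fail=8; on 'b' 8 → fail=17;  out ∅∪∅=∅
  n16('acaa'): parent n15 fail=8; on 'a' 8→0 → fail=8;  out {4}∪{7}={4,7}
  n22('ccbc'): parent n21 fail=1; on 'c' 1→0 → fail=19;  out ∅∪∅=∅
  n7('dbccb'): parent n6 fail=20; on 'b' 20 → fail=21;  out {1}∪∅={1}
  n13('bbabb'): parent n12 fail=17; on 'b' 17→1 → fail=10;  out {3}∪∅={3}
  n23('ccbca'): parent n22 fail=19; on 'a' 19→0 → fail=8;  out {6}∪{7}={6,7}

Run:
i=0 'b': node 0→1
i=1 'd': node 1→2  emit P0@[0:1]
i=2 'a': node 2→8 ·f  emit P7@[2:2]
i=3 'c': node 8→14
i=4 'a': node 14→15  emit P7@[4:4]
i=5 'a': node 15→16  emit P4@[2:5],P7@[5:5]
i=6 'a': node 16→8 ·f  emit P7@[6:6]
i=7 'b': node 8→17
i=8 'c': node 17→18  emit P5@[6:8]
i=9 'c': node 18→20 ·f
i=10 'a': node 20→8 ·f  emit P7@[10:10]
i=11 'a': node 8→8 ·f  emit P7@[11:11]
i=12 'd': node 8→9  emit P2@[11:12]
i=13 'd': node 9→3 ·f
i=14 'b': node 3→4
i=15 'd': node 4→2 ·f  emit P0@[14:15]
i=16 'd': node 2→3 ·f
i=17 'c': node 3→19 ·f
i=18 'b': node 19→1 ·f
i=19 'd': node 1→2  emit P0@[18:19]
i=20 'a': node 2→8 ·f  emit P7@[20:20]
i=21 'b': node 8→17
i=22 'c': node 17→18  emit P5@[20:22]
i=23 'c': node 18→20 ·f
i=24 'a': node 20→8 ·f  emit P7@[24:24]
i=25 'b': node 8→17
i=26 'b': node 17→10 ·f
i=27 'd': node 10→2 ·f  emit P0@[26:27]
i=28 'b': node 2→4 ·f
i=29 'b': node 4→10 ·f
i=30 'd': node 10→2 ·f  emit P0@[29:30]
i=31 'b': node 2→4 ·f
i=32 'd': node 4→2 ·f  emit P0@[31:32]
i=33 'd': node 2→3 ·f
i=34 'd': node 3→3 ·f
i=35 'b': node 3→4
i=36 'c': node 4→5
i=37 'c': node 5→6
i=38 'b': node 6→7  emit P1@[34:38]
i=39 'a': node 7→8 ·f  emit P7@[39:39]
i=40 'd': node 8→9  emit P2@[39:40]
i=41 'a': node 9→8 ·f  emit P7@[41:41]
i=42 'a': node 8→8 ·f  emit P7@[42:42]
i=43 'd': node 8→9  emit P2@[42:43]
i=44 'b': node 9→4 ·f
i=45 'c': node 4→5
i=46 'c': node 5→6
i=47 'b': node 6→7  emit P1@[43:47]
i=48 'b': node 7→10 ·f
i=49 'b': node 10→10 ·f
i=50 'a': node 10→11  emit P7@[50:50]
i=51 'b': node 11→12
i=52 'b': node 12→13  emit P3@[48:52]
i=53 'd': node 13→2 ·f  emit P0@[52:53]
i=54 'b': node 2→4 ·f
i=55 'c': node 4→5
i=56 'c': node 5→6

Result: [[1,0],[2,7],[4,7],[5,4],[5,7],[6,7],[8,5],[10,7],[11,7],[12,2],[15,0],[19,0],[20,7],[22,5],[24,7],[27,0],[30,0],[32,0],[38,1],[39,7],[40,2],[41,7],[42,7],[43,2],[47,1],[50,7],[52,3],[53,0]]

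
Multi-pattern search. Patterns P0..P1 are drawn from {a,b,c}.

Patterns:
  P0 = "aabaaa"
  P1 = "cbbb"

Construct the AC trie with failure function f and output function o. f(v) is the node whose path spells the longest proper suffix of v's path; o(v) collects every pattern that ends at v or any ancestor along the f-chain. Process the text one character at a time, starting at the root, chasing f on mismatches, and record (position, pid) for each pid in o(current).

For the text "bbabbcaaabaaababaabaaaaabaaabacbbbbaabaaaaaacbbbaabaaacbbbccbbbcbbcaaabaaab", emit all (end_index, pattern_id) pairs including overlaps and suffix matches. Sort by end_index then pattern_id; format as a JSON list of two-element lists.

Construct AC machine:
Trie nodes:
  0='ε' goto a→1 c→7
  1='a' goto a→2
  2='aa' goto b→3
  3='aab' goto a→4
  4='aaba' goto a→5
  5='aabaa' goto a→6
  6='aabaaa' goto ·  ←P0
  7='c' goto b→8
  8='cb' goto b→9
  9='cbb' goto b→10
  10='cbbb' goto ·  ←P1

BFS fail/out derivation:
  n1('a'): parent n0 fail=0; on 'a' 0 → fail=0;  out ∅∪∅=∅
  n7('c'): parent n0 fail=0; on 'c' 0 → fail=0;  out ∅∪∅=∅
  n2('aa'): parent n1 fail=0; on 'a' 0 → fail=1;  out ∅∪∅=∅
  n8('cb'): parent n7 fail=0; on 'b' 0 → fail=0;  out ∅∪∅=∅
  n3('aab'): parent n2 fail=1; on 'b' 1→0 → fail=0;  out ∅∪∅=∅
  n9('cbb'): parent n8 fail=0; on 'b' 0 → fail=0;  out ∅∪∅=∅
  n4('aaba'): parent n3 fail=0; on 'a' 0 → fail=1;  out ∅∪∅=∅
  n10('cbbb'): parent n9 fail=0; on 'b' 0 → fail=0;  out {1}∪∅={1}
  n5('aabaa'): parent n4 fail=1; on 'a' 1 → fail=2;  out ∅∪∅=∅
  n6('aabaaa'): parent n5 fail=2; on 'a' 2→1 → fail=2;  out {0}∪∅={0}

Run:
i=0 'b': node 0→0
i=1 'b': node 0→0
i=2 'a': node 0→1
i=3 'b': node 1→0 (fail-walked)
i=4 'b': node 0→0
i=5 'c': node 0→7
i=6 'a': node 7→1 (fail-walked)
i=7 'a': node 1→2
i=8 'a': node 2→2 (fail-walked)
i=9 'b': node 2→3
i=10 'a': node 3→4
i=11 'a': node 4→5
i=12 'a': node 5→6  ** P0@[7:12]
i=13 'b': node 6→3 (fail-walked)
i=14 'a': node 3→4
i=15 'b': node 4→0 (fail-walked)
i=16 'a': node 0→1
i=17 'a': node 1→2
i=18 'b': node 2→3
i=19 'a': node 3→4
i=20 'a': node 4→5
i=21 'a': node 5→6  ** P0@[16:21]
i=22 'a': node 6→2 (fail-walked)
i=23 'a': node 2→2 (fail-walked)
i=24 'b': node 2→3
i=25 'a': node 3→4
i=26 'a': node 4→5
i=27 'a': node 5→6  ** P0@[22:27]
i=28 'b': node 6→3 (fail-walked)
i=29 'a': node 3→4
i=30 'c': node 4→7 (fail-walked)
i=31 'b': node 7→8
i=32 'b': node 8→9
i=33 'b': node 9→10  ** P1@[30:33]
i=34 'b': node 10→0 (fail-walked)
i=35 'a': node 0→1
i=36 'a': node 1→2
i=37 'b': node 2→3
i=38 'a': node 3→4
i=39 'a': node 4→5
i=40 'a': node 5→6  ** P0@[35:40]
i=41 'a': node 6→2 (fail-walked)
i=42 'a': node 2→2 (fail-walked)
i=43 'a': node 2→2 (fail-walked)
i=44 'c': node 2→7 (fail-walked)
i=45 'b': node 7→8
i=46 'b': node 8→9
i=47 'b': node 9→10  ** P1@[44:47]
i=48 'a': node 10→1 (fail-walked)
i=49 'a': node 1→2
i=50 'b': node 2→3
i=51 'a': node 3→4
i=52 'a': node 4→5
i=53 'a': node 5→6  ** P0@[48:53]
i=54 'c': node 6→7 (fail-walked)
i=55 'b': node 7→8
i=56 'b': node 8→9
i=57 'b': node 9→10  ** P1@[54:57]
i=58 'c': node 10→7 (fail-walked)
i=59 'c': node 7→7 (fail-walked)
i=60 'b': node 7→8
i=61 'b': node 8→9
i=62 'b': node 9→10  ** P1@[59:62]
i=63 'c': node 10→7 (fail-walked)
i=64 'b': node 7→8
i=65 'b': node 8→9
i=66 'c': node 9→7 (fail-walked)
i=67 'a': node 7→1 (fail-walked)
i=68 'a': node 1→2
i=69 'a': node 2→2 (fail-walked)
i=70 'b': node 2→3
i=71 'a': node 3→4
i=72 'a': node 4→5
i=73 'a': node 5→6  ** P0@[68:73]
i=74 'b': node 6→3 (fail-walked)

All matches (sorted): [[12,0],[21,0],[27,0],[33,1],[40,0],[47,1],[53,0],[57,1],[62,1],[73,0]]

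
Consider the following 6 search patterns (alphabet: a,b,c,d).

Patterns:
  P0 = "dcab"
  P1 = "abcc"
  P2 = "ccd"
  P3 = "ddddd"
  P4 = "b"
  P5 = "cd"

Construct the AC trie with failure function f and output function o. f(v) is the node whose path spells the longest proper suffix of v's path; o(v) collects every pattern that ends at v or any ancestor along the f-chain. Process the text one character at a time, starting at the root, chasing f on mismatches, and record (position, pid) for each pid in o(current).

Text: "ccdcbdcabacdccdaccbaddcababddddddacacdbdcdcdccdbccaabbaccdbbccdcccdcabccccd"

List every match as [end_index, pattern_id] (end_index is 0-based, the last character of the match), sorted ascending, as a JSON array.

Build:
Trie (insert patterns):
  n0 'ε': a→5 b→16 c→9 d→1
  n1 'd': c→2 d→12
  n2 'dc': a→3
  n3 'dca': b→4
  n4 'dcab': ·  ←P0
  n5 'a': b→6
  n6 'ab': c→7
  n7 'abc': c→8
  n8 'abcc': ·  ←P1
  n9 'c': c→10 d→17
  n10 'cc': d→11
  n11 'ccd': ·  ←P2
  n12 'dd': d→13
  n13 'ddd': d→14
  n14 'dddd': d→15
  n15 'ddddd': ·  ←P3
  n16 'b': ·  ←P4
  n17 'cd': ·  ←P5

BFS fail/out derivation:
  n1('d'): parent n0 fail=0; on 'd' 0 → fail=0;  out ∅∪∅=∅
  n5('a'): parent n0 fail=0; on 'a' 0 → fail=0;  out ∅∪∅=∅
  n9('c'): parent n0 fail=0; on 'c' 0 → fail=0;  out ∅∪∅=∅
  n16('b'): parent n0 fail=0; on 'b' 0 → fail=0;  out {4}∪∅={4}
  n2('dc'): parent n1 fail=0; on 'c' 0 → fail=9;  out ∅∪∅=∅
  n6('ab'): parent n5 fail=0; on 'b' 0 → fail=16;  out ∅∪{4}={4}
  n10('cc'): parent n9 fail=0; on 'c' 0 → fail=9;  out ∅∪∅=∅
  n12('dd'): parent n1 fail=0; on 'd' 0 → fail=1;  out ∅∪∅=∅
  n17('cd'): parent n9 fail=0; on 'd' 0 → fail=1;  out {5}∪∅={5}
  n3('dca'): parent n2 fail=9; on 'a' 9→0 → fail=5;  out ∅∪∅=∅
  n7('abc'): parent n6 fail=16; on 'c' 16→0 → fail=9;  out ∅∪∅=∅
  n11('ccd'): parent n10 fail=9; on 'd' 9 → fail=17;  out {2}∪{5}={2,5}
  n13('ddd'): parent n12 fail=1; on 'd' 1 → fail=12;  out ∅∪∅=∅
  n4('dcab'): parent n3 fail=5; on 'b' 5 → fail=6;  out {0}∪{4}={0,4}
  n8('abcc'): parent n7 fail=9; on 'c' 9 → fail=10;  out {1}∪∅={1}
  n14('dddd'): parent n13 fail=12; on 'd' 12 → fail=13;  out ∅∪∅=∅
  n15('ddddd'): parent n14 fail=13; on 'd' 13 → fail=14;  out {3}∪∅={3}

Run:
[0] read 'c'  n0⇒n9
[1] read 'c'  n9⇒n10
[2] read 'd'  n10⇒n11  → match P2@[0:2],P5@[1:2]
[3] read 'c'  n11⇒n2 (fail-walked)
[4] read 'b'  n2⇒n16 (fail-walked)  → match P4@[4:4]
[5] read 'd'  n16⇒n1 (fail-walked)
[6] read 'c'  n1⇒n2
[7] read 'a'  n2⇒n3
[8] read 'b'  n3⇒n4  → match P0@[5:8],P4@[8:8]
[9] read 'a'  n4⇒n5 (fail-walked)
[10] read 'c'  n5⇒n9 (fail-walked)
[11] read 'd'  n9⇒n17  → match P5@[10:11]
[12] read 'c'  n17⇒n2 (fail-walked)
[13] read 'c'  n2⇒n10 (fail-walked)
[14] read 'd'  n10⇒n11  → match P2@[12:14],P5@[13:14]
[15] read 'a'  n11⇒n5 (fail-walked)
[16] read 'c'  n5⇒n9 (fail-walked)
[17] read 'c'  n9⇒n10
[18] read 'b'  n10⇒n16 (fail-walked)  → match P4@[18:18]
[19] read 'a'  n16⇒n5 (fail-walked)
[20] read 'd'  n5⇒n1 (fail-walked)
[21] read 'd'  n1⇒n12
[22] read 'c'  n12⇒n2 (fail-walked)
[23] read 'a'  n2⇒n3
[24] read 'b'  n3⇒n4  → match P0@[21:24],P4@[24:24]
[25] read 'a'  n4⇒n5 (fail-walked)
[26] read 'b'  n5⇒n6  → match P4@[26:26]
[27] read 'd'  n6⇒n1 (fail-walked)
[28] read 'd'  n1⇒n12
[29] read 'd'  n12⇒n13
[30] read 'd'  n13⇒n14
[31] read 'd'  n14⇒n15  → match P3@[27:31]
[32] read 'd'  n15⇒n15 (fail-walked)  → match P3@[28:32]
[33] read 'a'  n15⇒n5 (fail-walked)
[34] read 'c'  n5⇒n9 (fail-walked)
[35] read 'a'  n9⇒n5 (fail-walked)
[36] read 'c'  n5⇒n9 (fail-walked)
[37] read 'd'  n9⇒n17  → match P5@[36:37]
[38] read 'b'  n17⇒n16 (fail-walked)  → match P4@[38:38]
[39] read 'd'  n16⇒n1 (fail-walked)
[40] read 'c'  n1⇒n2
[41] read 'd'  n2⇒n17 (fail-walked)  → match P5@[40:41]
[42] read 'c'  n17⇒n2 (fail-walked)
[43] read 'd'  n2⇒n17 (fail-walked)  → match P5@[42:43]
[44] read 'c'  n17⇒n2 (fail-walked)
[45] read 'c'  n2⇒n10 (fail-walked)
[46] read 'd'  n10⇒n11  → match P2@[44:46],P5@[45:46]
[47] read 'b'  n11⇒n16 (fail-walked)  → match P4@[47:47]
[48] read 'c'  n16⇒n9 (fail-walked)
[49] read 'c'  n9⇒n10
[50] read 'a'  n10⇒n5 (fail-walked)
[51] read 'a'  n5⇒n5 (fail-walked)
[52] read 'b'  n5⇒n6  → match P4@[52:52]
[53] read 'b'  n6⇒n16 (fail-walked)  → match P4@[53:53]
[54] read 'a'  n16⇒n5 (fail-walked)
[55] read 'c'  n5⇒n9 (fail-walked)
[56] read 'c'  n9⇒n10
[57] read 'd'  n10⇒n11  → match P2@[55:57],P5@[56:57]
[58] read 'b'  n11⇒n16 (fail-walked)  → match P4@[58:58]
[59] read 'b'  n16⇒n16 (fail-walked)  → match P4@[59:59]
[60] read 'c'  n16⇒n9 (fail-walked)
[61] read 'c'  n9⇒n10
[62] read 'd'  n10⇒n11  → match P2@[60:62],P5@[61:62]
[63] read 'c'  n11⇒n2 (fail-walked)
[64] read 'c'  n2⇒n10 (fail-walked)
[65] read 'c'  n10⇒n10 (fail-walked)
[66] read 'd'  n10⇒n11  → match P2@[64:66],P5@[65:66]
[67] read 'c'  n11⇒n2 (fail-walked)
[68] read 'a'  n2⇒n3
[69] read 'b'  n3⇒n4  → match P0@[66:69],P4@[69:69]
[70] read 'c'  n4⇒n7 (fail-walked)
[71] read 'c'  n7⇒n8  → match P1@[68:71]
[72] read 'c'  n8⇒n10 (fail-walked)
[73] read 'c'  n10⇒n10 (fail-walked)
[74] read 'd'  n10⇒n11  → match P2@[72:74],P5@[73:74]

All matches (sorted): [[2,2],[2,5],[4,4],[8,0],[8,4],[11,5],[14,2],[14,5],[18,4],[24,0],[24,4],[26,4],[31,3],[32,3],[37,5],[38,4],[41,5],[43,5],[46,2],[46,5],[47,4],[52,4],[53,4],[57,2],[57,5],[58,4],[59,4],[62,2],[62,5],[66,2],[66,5],[69,0],[69,4],[71,1],[74,2],[74,5]]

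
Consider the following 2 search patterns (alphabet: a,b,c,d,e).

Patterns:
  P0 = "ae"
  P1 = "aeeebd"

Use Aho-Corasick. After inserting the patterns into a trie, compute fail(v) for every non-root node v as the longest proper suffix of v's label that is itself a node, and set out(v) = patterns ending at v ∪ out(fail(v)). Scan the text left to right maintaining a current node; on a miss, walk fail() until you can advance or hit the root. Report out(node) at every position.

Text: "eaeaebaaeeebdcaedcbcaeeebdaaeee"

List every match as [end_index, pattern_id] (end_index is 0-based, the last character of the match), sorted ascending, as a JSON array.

Build automaton:
Trie nodes:
  0='ε' goto a→1
  1='a' goto e→2
  2='ae' goto e→3  [P0 ends]
  3='aee' goto e→4
  4='aeee' goto b→5
  5='aeeeb' goto d→6
  6='aeeebd' goto ·  [P1 ends]

BFS fail/out derivation:
  fail(1) 'a': from fail(0)=0 chase 'a': 0 ⇒ 0;  out=∅∪out(0)=∅
  fail(2) 'ae': from fail(1)=0 chase 'e': 0 ⇒ 0;  out={0}∪out(0)={0}
  fail(3) 'aee': from fail(2)=0 chase 'e': 0 ⇒ 0;  out=∅∪out(0)=∅
  fail(4) 'aeee': from fail(3)=0 chase 'e': 0 ⇒ 0;  out=∅∪out(0)=∅
  fail(5) 'aeeeb': from fail(4)=0 chase 'b': 0 ⇒ 0;  out=∅∪out(0)=∅
  fail(6) 'aeeebd': from fail(5)=0 chase 'd': 0 ⇒ 0;  out={1}∪out(0)={1}

Run:
i=0 'e': node 0→0
i=1 'a': node 0→1
i=2 'e': node 1→2  → match P0@[1:2]
i=3 'a': node 2→1 (via fail)
i=4 'e': node 1→2  → match P0@[3:4]
i=5 'b': node 2→0 (via fail)
i=6 'a': node 0→1
i=7 'a': node 1→1 (via fail)
i=8 'e': node 1→2  → match P0@[7:8]
i=9 'e': node 2→3
i=10 'e': node 3→4
i=11 'b': node 4→5
i=12 'd': node 5→6  → match P1@[7:12]
i=13 'c': node 6→0 (via fail)
i=14 'a': node 0→1
i=15 'e': node 1→2  → match P0@[14:15]
i=16 'd': node 2→0 (via fail)
i=17 'c': node 0→0
i=18 'b': node 0→0
i=19 'c': node 0→0
i=20 'a': node 0→1
i=21 'e': node 1→2  → match P0@[20:21]
i=22 'e': node 2→3
i=23 'e': node 3→4
i=24 'b': node 4→5
i=25 'd': node 5→6  → match P1@[20:25]
i=26 'a': node 6→1 (via fail)
i=27 'a': node 1→1 (via fail)
i=28 'e': node 1→2  → match P0@[27:28]
i=29 'e': node 2→3
i=30 'e': node 3→4

Matches: [[2,0],[4,0],[8,0],[12,1],[15,0],[21,0],[25,1],[28,0]]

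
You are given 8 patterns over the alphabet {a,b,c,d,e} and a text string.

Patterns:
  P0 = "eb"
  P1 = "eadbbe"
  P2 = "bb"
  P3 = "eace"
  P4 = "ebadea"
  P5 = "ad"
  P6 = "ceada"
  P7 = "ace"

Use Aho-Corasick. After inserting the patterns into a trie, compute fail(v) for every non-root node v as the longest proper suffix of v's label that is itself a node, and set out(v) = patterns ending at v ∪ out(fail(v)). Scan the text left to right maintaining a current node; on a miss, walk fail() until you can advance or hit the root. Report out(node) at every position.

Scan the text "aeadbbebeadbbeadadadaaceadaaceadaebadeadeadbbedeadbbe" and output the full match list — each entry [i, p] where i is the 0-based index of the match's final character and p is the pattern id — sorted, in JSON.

Construct AC machine:
Trie (insert patterns):
  0='ε' goto a→16 b→8 c→18 e→1
  1='e' goto a→3 b→2
  2='eb' goto a→12  [P0 ends]
  3='ea' goto c→10 d→4
  4='ead' goto b→5
  5='eadb' goto b→6
  6='eadbb' goto e→7
  7='eadbbe' goto ·  [P1 ends]
  8='b' goto b→9
  9='bb' goto ·  [P2 ends]
  10='eac' goto e→11
  11='eace' goto ·  [P3 ends]
  12='eba' goto d→13
  13='ebad' goto e→14
  14='ebade' goto a→15
  15='ebadea' goto ·  [P4 ends]
  16='a' goto c→23 d→17
  17='ad' goto ·  [P5 ends]
  18='c' goto e→19
  19='ce' goto a→20
  20='cea' goto d→21
  21='cead' goto a→22
  22='ceada' goto ·  [P6 ends]
  23='ac' goto e→24
  24='ace' goto ·  [P7 ends]

BFS fail/out derivation:
  n1('e'): parent n0 fail=0; on 'e' 0 → fail=0;  out ∅∪∅=∅
  n8('b'): parent n0 fail=0; on 'b' 0 → fail=0;  out ∅∪∅=∅
  n16('a'): parent n0 fail=0; on 'a' 0 → fail=0;  out ∅∪∅=∅
  n18('c'): parent n0 fail=0; on 'c' 0 → fail=0;  out ∅∪∅=∅
  n2('eb'): parent n1 fail=0; on 'b' 0 → fail=8;  out {0}∪∅={0}
  n3('ea'): parent n1 fail=0; on 'a' 0 → fail=16;  out ∅∪∅=∅
  n9('bb'): parent n8 fail=0; on 'b' 0 → fail=8;  out {2}∪∅={2}
  n17('ad'): parent n16 fail=0; on 'd' 0 → fail=0;  out {5}∪∅={5}
  n19('ce'): parent n18 fail=0; on 'e' 0 → fail=1;  out ∅∪∅=∅
  n23('ac'): parent n16 fail=0; on 'c' 0 → fail=18;  out ∅∪∅=∅
  n4('ead'): parent n3 fail=16; on 'd' 16 → fail=17;  out ∅∪{5}={5}
  n10('eac'): parent n3 fail=16; on 'c' 16 → fail=23;  out ∅∪∅=∅
  n12('eba'): parent n2 fail=8; on 'a' 8→0 → fail=16;  out ∅∪∅=∅
  n20('cea'): parent n19 fail=1; on 'a' 1 → fail=3;  out ∅∪∅=∅
  n24('ace'): parent n23 fail=18; on 'e' 18 → fail=19;  out {7}∪∅={7}
  n5('eadb'): parent n4 fail=17; on 'b' 17→0 → fail=8;  out ∅∪∅=∅
  n11('eace'): parent n10 fail=23; on 'e' 23 → fail=24;  out {3}∪{7}={3,7}
  n13('ebad'): parent n12 fail=16; on 'd' 16 → fail=17;  out ∅∪{5}={5}
  n21('cead'): parent n20 fail=3; on 'd' 3 → fail=4;  out ∅∪{5}={5}
  n6('eadbb'): parent n5 fail=8; on 'b' 8 → fail=9;  out ∅∪{2}={2}
  n14('ebade'): parent n13 fail=17; on 'e' 17→0 → fail=1;  out ∅∪∅=∅
  n22('ceada'): parent n21 fail=4; on 'a' 4→17→0 → fail=16;  out {6}∪∅={6}
  n7('eadbbe'): parent n6 fail=9; on 'e' 9→8→0 → fail=1;  out {1}∪∅={1}
  n15('ebadea'): parent n14 fail=1; on 'a' 1 → fail=3;  out {4}∪∅={4}

Text stream:
i=0 'a': node 0→16
i=1 'e': node 16→1 (fail-walked)
i=2 'a': node 1→3
i=3 'd': node 3→4  ** P5@[2:3]
i=4 'b': node 4→5
i=5 'b': node 5→6  ** P2@[4:5]
i=6 'e': node 6→7  ** P1@[1:6]
i=7 'b': node 7→2 (fail-walked)  ** P0@[6:7]
i=8 'e': node 2→1 (fail-walked)
i=9 'a': node 1→3
i=10 'd': node 3→4  ** P5@[9:10]
i=11 'b': node 4→5
i=12 'b': node 5→6  ** P2@[11:12]
i=13 'e': node 6→7  ** P1@[8:13]
i=14 'a': node 7→3 (fail-walked)
i=15 'd': node 3→4  ** P5@[14:15]
i=16 'a': node 4→16 (fail-walked)
i=17 'd': node 16→17  ** P5@[16:17]
i=18 'a': node 17→16 (fail-walked)
i=19 'd': node 16→17  ** P5@[18:19]
i=20 'a': node 17→16 (fail-walked)
i=21 'a': node 16→16 (fail-walked)
i=22 'c': node 16→23
i=23 'e': node 23→24  ** P7@[21:23]
i=24 'a': node 24→20 (fail-walked)
i=25 'd': node 20→21  ** P5@[24:25]
i=26 'a': node 21→22  ** P6@[22:26]
i=27 'a': node 22→16 (fail-walked)
i=28 'c': node 16→23
i=29 'e': node 23→24  ** P7@[27:29]
i=30 'a': node 24→20 (fail-walked)
i=31 'd': node 20→21  ** P5@[30:31]
i=32 'a': node 21→22  ** P6@[28:32]
i=33 'e': node 22→1 (fail-walked)
i=34 'b': node 1→2  ** P0@[33:34]
i=35 'a': node 2→12
i=36 'd': node 12→13  ** P5@[35:36]
i=37 'e': node 13→14
i=38 'a': node 14→15  ** P4@[33:38]
i=39 'd': node 15→4 (fail-walked)  ** P5@[38:39]
i=40 'e': node 4→1 (fail-walked)
i=41 'a': node 1→3
i=42 'd': node 3→4  ** P5@[41:42]
i=43 'b': node 4→5
i=44 'b': node 5→6  ** P2@[43:44]
i=45 'e': node 6→7  ** P1@[40:45]
i=46 'd': node 7→0 (fail-walked)
i=47 'e': node 0→1
i=48 'a': node 1→3
i=49 'd': node 3→4  ** P5@[48:49]
i=50 'b': node 4→5
i=51 'b': node 5→6  ** P2@[50:51]
i=52 'e': node 6→7  ** P1@[47:52]

Matches: [[3,5],[5,2],[6,1],[7,0],[10,5],[12,2],[13,1],[15,5],[17,5],[19,5],[23,7],[25,5],[26,6],[29,7],[31,5],[32,6],[34,0],[36,5],[38,4],[39,5],[42,5],[44,2],[45,1],[49,5],[51,2],[52,1]]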